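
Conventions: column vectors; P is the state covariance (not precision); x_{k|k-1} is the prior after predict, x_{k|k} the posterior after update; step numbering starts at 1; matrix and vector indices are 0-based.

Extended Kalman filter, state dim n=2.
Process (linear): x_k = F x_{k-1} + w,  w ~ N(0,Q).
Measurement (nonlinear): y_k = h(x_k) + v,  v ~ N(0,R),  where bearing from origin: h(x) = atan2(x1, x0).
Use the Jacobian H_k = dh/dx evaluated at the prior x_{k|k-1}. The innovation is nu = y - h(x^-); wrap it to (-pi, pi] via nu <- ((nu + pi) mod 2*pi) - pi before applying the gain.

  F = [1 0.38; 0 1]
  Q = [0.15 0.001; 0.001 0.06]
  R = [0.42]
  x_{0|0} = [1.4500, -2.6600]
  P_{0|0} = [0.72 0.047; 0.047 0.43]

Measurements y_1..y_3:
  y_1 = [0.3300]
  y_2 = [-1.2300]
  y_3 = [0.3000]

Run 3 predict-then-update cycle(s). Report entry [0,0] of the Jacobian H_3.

H_jac[0,0] = 0.4306

step 1: x^-=[0.4392, -2.6600]  P^-=[0.9678 0.2114; 0.2114 0.4900]  H_jac=[0.3660 0.0604]  S=[0.5608]  K=[0.6544; 0.1908]  nu=[1.7372]  x^+=[1.5760, -2.3286]  P^+=[0.7277 0.1414; 0.1414 0.4696]
step 2: x^-=[0.6911, -2.3286]  P^-=[1.0529 0.3208; 0.3208 0.5296]  H_jac=[0.3947 0.1171]  S=[0.6209]  K=[0.7298; 0.3038]  nu=[0.0523]  x^+=[0.7293, -2.3127]  P^+=[0.7222 0.1832; 0.1832 0.4723]
step 3: x^-=[-0.1496, -2.3127]  P^-=[1.0796 0.3636; 0.3636 0.5323]  H_jac=[0.4306 -0.0278]  S=[0.6119]  K=[0.7432; 0.2317]  nu=[1.9354]  x^+=[1.2889, -1.8644]  P^+=[0.7417 0.2583; 0.2583 0.4994]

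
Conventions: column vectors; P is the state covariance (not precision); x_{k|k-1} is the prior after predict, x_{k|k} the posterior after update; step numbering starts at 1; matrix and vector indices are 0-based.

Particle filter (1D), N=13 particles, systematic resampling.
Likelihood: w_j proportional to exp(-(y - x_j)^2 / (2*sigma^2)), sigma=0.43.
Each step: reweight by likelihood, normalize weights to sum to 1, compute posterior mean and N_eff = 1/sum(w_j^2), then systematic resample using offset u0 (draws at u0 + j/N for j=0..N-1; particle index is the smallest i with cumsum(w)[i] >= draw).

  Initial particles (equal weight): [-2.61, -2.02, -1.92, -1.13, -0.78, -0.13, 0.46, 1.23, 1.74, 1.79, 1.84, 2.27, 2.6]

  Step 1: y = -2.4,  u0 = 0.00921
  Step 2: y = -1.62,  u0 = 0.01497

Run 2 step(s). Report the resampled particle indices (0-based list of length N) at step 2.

resampled_idx = [1, 6, 6, 7, 8, 8, 9, 9, 10, 10, 11, 12, 12]

step 1: w=[0.4198, 0.3201, 0.2537, 0.0060, 0.0004, 0.0000, 0.0000, 0.0000, 0.0000, 0.0000, 0.0000, 0.0000, 0.0000]  mean=-2.2365  Neff=2.9147  idx=[0, 0, 0, 0, 0, 0, 1, 1, 1, 1, 2, 2, 2]
step 2: w=[0.0132, 0.0132, 0.0132, 0.0132, 0.0132, 0.0132, 0.1208, 0.1208, 0.1208, 0.1208, 0.1460, 0.1460, 0.1460]  mean=-2.0228  Neff=8.1085  idx=[1, 6, 6, 7, 8, 8, 9, 9, 10, 10, 11, 12, 12]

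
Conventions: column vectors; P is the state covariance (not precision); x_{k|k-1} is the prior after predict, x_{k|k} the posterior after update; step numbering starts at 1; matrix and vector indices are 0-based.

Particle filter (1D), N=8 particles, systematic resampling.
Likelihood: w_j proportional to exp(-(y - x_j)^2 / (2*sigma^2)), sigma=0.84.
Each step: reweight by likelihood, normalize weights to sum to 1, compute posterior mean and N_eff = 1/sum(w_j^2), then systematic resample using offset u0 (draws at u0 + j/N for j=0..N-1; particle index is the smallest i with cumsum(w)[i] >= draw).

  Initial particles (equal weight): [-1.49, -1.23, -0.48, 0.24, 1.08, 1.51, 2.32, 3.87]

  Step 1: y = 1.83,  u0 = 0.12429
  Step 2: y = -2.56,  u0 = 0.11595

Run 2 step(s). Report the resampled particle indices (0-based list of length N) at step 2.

step 1: w=[0.0002, 0.0005, 0.0085, 0.0620, 0.2497, 0.3459, 0.3138, 0.0195]  mean=1.6054  Neff=3.5118  idx=[4, 4, 5, 5, 5, 6, 6, 7]
step 2: w=[0.4372, 0.4372, 0.0417, 0.0417, 0.0417, 0.0002, 0.0002, 0.0000]  mean=1.1344  Neff=2.5809  idx=[0, 0, 0, 1, 1, 1, 1, 4]

resampled_idx = [0, 0, 0, 1, 1, 1, 1, 4]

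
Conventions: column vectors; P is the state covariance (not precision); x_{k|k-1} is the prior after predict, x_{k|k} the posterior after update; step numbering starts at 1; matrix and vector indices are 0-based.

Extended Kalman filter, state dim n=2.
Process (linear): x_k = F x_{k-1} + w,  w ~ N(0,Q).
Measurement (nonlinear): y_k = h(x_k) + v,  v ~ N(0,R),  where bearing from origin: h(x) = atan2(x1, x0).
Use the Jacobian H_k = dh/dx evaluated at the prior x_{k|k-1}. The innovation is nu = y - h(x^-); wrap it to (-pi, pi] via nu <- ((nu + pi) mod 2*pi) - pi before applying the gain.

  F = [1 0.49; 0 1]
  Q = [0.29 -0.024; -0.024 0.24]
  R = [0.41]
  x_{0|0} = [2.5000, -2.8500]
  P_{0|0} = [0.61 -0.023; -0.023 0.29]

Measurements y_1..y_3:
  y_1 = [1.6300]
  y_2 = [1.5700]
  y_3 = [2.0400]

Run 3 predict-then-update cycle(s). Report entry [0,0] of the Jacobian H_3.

H_jac[0,0] = 0.1415

step 1: x^-=[1.1035, -2.8500]  P^-=[0.9471 0.0951; 0.0951 0.5300]  H_jac=[0.3051 0.1181]  S=[0.5124]  K=[0.5859; 0.1788]  nu=[2.8314]  x^+=[2.7623, -2.3437]  P^+=[0.7712 0.0414; 0.0414 0.5136]
step 2: x^-=[1.6139, -2.3437]  P^-=[1.2251 0.2691; 0.2691 0.7536]  H_jac=[0.2894 0.1993]  S=[0.5736]  K=[0.7117; 0.3976]  nu=[2.5377]  x^+=[3.4199, -1.3346]  P^+=[0.9346 0.1068; 0.1068 0.6629]
step 3: x^-=[2.7660, -1.3346]  P^-=[1.4884 0.4076; 0.4076 0.9029]  H_jac=[0.1415 0.2933]  S=[0.5513]  K=[0.5989; 0.5849]  nu=[2.4896]  x^+=[4.2569, 0.1216]  P^+=[1.2907 0.2145; 0.2145 0.7143]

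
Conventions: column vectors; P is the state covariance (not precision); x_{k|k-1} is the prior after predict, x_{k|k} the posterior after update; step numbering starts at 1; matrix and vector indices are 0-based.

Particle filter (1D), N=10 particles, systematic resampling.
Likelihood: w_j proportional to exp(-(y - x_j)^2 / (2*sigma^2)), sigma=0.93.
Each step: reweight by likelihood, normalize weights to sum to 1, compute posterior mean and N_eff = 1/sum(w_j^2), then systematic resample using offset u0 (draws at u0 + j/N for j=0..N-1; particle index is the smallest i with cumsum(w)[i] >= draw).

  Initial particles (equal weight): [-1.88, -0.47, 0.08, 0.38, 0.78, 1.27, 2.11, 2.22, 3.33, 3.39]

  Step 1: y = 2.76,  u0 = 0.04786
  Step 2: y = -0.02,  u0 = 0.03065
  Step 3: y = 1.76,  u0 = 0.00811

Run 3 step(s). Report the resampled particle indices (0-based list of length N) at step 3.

resampled_idx = [0, 1, 2, 3, 4, 5, 6, 7, 8, 9]

step 1: w=[0.0000, 0.0007, 0.0043, 0.0103, 0.0281, 0.0751, 0.2124, 0.2290, 0.2247, 0.2155]  mean=2.5566  Neff=4.9741  idx=[5, 6, 6, 7, 7, 7, 8, 8, 9, 9]
step 2: w=[0.5477, 0.1041, 0.1041, 0.0788, 0.0788, 0.0788, 0.0022, 0.0022, 0.0017, 0.0017]  mean=1.6857  Neff=2.9391  idx=[0, 0, 0, 0, 0, 0, 1, 2, 3, 5]
step 3: w=[0.0983, 0.0983, 0.0983, 0.0983, 0.0983, 0.0983, 0.1052, 0.1052, 0.0999, 0.0999]  mean=1.6366  Neff=9.9928  idx=[0, 1, 2, 3, 4, 5, 6, 7, 8, 9]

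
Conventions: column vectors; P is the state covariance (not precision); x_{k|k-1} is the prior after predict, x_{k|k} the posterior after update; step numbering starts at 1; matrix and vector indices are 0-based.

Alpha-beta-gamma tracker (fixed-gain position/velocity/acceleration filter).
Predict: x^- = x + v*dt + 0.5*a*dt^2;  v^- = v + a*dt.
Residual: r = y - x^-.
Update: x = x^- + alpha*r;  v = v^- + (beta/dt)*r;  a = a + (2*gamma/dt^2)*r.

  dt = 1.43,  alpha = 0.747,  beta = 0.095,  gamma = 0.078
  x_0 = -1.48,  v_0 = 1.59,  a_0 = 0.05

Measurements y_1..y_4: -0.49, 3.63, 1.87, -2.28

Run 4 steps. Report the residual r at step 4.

step 1: x_pred=0.8448  r=-1.3348  x^+=-0.1523  v^+=1.5728  a^+=-0.0518
step 2: x_pred=2.0439  r=1.5861  x^+=3.2287  v^+=1.6041  a^+=0.0692
step 3: x_pred=5.5933  r=-3.7233  x^+=2.8120  v^+=1.4556  a^+=-0.2149
step 4: x_pred=4.6739  r=-6.9539  x^+=-0.5207  v^+=0.6864  a^+=-0.7454

resid = -6.9539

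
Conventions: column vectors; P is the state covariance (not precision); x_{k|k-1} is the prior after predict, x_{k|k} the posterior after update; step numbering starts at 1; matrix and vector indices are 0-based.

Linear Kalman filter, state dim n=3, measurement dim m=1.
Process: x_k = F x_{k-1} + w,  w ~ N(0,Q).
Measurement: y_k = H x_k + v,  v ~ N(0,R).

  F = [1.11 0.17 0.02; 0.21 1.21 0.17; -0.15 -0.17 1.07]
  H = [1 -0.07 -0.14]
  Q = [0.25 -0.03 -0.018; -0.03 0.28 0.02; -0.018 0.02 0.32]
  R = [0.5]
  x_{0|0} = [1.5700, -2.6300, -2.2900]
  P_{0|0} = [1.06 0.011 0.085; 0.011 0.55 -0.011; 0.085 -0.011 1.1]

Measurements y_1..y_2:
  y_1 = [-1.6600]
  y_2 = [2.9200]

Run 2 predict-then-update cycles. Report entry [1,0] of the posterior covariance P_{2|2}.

step 1: x^-=[1.2498, -3.2419, -2.2387]  P^-=[1.5802 0.3649 -0.0905; 0.3649 1.1709 0.0742; -0.0905 0.0742 1.5964]  S=[2.0929]  K=[0.7489; 0.1302; -0.1525]  nu=[-3.4502]  x^+=[-1.3339, -3.6913, -1.7126]  P^+=[0.4065 0.1608 0.1485; 0.1608 1.1354 0.1158; 0.1485 0.1158 1.5477]
step 2: x^-=[-2.1424, -5.0377, -1.0049]  P^-=[0.8523 0.5601 0.0768; 0.5601 2.1450 0.1964; 0.0768 0.1964 2.0524]  S=[1.3070]  K=[0.6139; 0.2926; -0.1716]  nu=[4.5691]  x^+=[0.6626, -3.7007, -1.7888]  P^+=[0.3598 0.3253 0.2145; 0.3253 2.0331 0.2620; 0.2145 0.2620 2.0139]

P_post[1,0] = 0.3253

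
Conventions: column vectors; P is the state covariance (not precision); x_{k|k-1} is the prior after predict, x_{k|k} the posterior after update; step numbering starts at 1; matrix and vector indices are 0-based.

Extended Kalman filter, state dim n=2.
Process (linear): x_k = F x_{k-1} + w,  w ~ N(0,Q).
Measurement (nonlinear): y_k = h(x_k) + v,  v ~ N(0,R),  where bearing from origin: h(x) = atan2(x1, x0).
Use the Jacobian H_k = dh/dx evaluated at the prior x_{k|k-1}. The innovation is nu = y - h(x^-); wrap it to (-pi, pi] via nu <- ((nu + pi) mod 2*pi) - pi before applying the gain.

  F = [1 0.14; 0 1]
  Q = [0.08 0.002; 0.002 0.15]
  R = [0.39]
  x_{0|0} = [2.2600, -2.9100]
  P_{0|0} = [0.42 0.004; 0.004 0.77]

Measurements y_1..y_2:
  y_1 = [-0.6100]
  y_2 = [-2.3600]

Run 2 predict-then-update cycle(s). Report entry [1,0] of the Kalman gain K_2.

step 1: x^-=[1.8526, -2.9100]  P^-=[0.5162 0.1138; 0.1138 0.9200]  H_jac=[0.2445 0.1557]  S=[0.4518]  K=[0.3186; 0.3786]  nu=[0.3939]  x^+=[1.9781, -2.7609]  P^+=[0.4704 0.0593; 0.0593 0.8552]
step 2: x^-=[1.5916, -2.7609]  P^-=[0.5837 0.1810; 0.1810 1.0052]  H_jac=[0.2719 0.1567]  S=[0.4733]  K=[0.3953; 0.4369]  nu=[-1.3121]  x^+=[1.0729, -3.3341]  P^+=[0.5098 0.0993; 0.0993 0.9149]

K[1,0] = 0.4369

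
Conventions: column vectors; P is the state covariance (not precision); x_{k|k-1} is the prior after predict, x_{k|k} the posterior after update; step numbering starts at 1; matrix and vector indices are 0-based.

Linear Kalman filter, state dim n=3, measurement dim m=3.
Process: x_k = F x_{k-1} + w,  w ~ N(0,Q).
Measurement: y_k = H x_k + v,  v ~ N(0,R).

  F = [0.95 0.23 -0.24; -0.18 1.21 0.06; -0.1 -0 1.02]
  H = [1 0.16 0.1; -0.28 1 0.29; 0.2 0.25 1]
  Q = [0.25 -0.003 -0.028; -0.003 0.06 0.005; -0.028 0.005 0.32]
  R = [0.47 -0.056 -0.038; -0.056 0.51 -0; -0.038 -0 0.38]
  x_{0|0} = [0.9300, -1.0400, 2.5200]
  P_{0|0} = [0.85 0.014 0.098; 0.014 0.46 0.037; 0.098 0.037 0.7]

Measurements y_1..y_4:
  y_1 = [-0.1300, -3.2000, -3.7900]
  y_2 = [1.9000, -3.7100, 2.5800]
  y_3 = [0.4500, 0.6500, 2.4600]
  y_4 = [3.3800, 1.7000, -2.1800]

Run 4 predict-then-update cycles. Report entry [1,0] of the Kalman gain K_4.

step 1: x^-=[0.0395, -1.2746, 2.4774]  P^-=[1.0391 -0.0153 -0.1744; -0.0153 0.7607 0.0885; -0.1744 0.0885 1.0368]  S=[1.5020 -0.2425 0.1381; -0.2425 1.5276 0.5643; 0.1381 0.5643 1.4789]  K=[0.6563 -0.1329 0.0094; 0.1713 0.5609 -0.0436; -0.0995 0.0136 0.6965]  nu=[-0.2133, -2.6328, -5.9566]  x^+=[0.1932, -2.5279, -1.6863]  P^+=[0.3226 0.0115 -0.0887; 0.0115 0.3095 -0.1028; -0.0887 -0.1028 0.3119]
step 2: x^-=[0.0068, -3.1947, -1.7393]  P^-=[0.6323 0.0558 -0.2475; 0.0558 0.5067 -0.0815; -0.2475 -0.0815 0.6658]  S=[1.0877 -0.1561 -0.0765; -0.1561 1.0839 0.2591; -0.0765 0.2591 0.9686]  K=[0.5510 -0.0883 -0.0434; 0.1821 0.4702 -0.0533; -0.1354 0.0030 0.6038]  nu=[2.5782, -0.0090, 5.1166]  x^+=[1.2062, -3.0020, 1.0007]  P^+=[0.2709 0.0286 -0.0988; 0.0286 0.2665 -0.0995; -0.0988 -0.0995 0.2792]
step 3: x^-=[0.2153, -3.7895, 0.9001]  P^-=[0.5932 0.0701 -0.2442; 0.0701 0.4351 -0.0806; -0.2442 -0.0806 0.6333]  S=[1.0517 -0.1429 -0.0828; -0.1429 0.9986 0.2361; -0.0828 0.2361 0.9333]  K=[0.5370 -0.0788 -0.0481; 0.1799 0.4297 -0.0475; -0.1360 0.0129 0.5894]  nu=[0.7511, 4.2388, 2.4642]  x^+=[0.1660, -1.9502, 2.3048]  P^+=[0.2634 0.0323 -0.0995; 0.0323 0.2450 -0.0926; -0.0995 -0.0926 0.2722]
step 4: x^-=[-0.8440, -2.2513, 2.3343]  P^-=[0.5861 0.0677 -0.2409; 0.0677 0.4028 -0.0729; -0.2409 -0.0729 0.6261]  S=[1.0438 -0.1466 -0.0822; -0.1466 0.9703 0.2335; -0.0822 0.2335 0.9287]  K=[0.5339 -0.0792 -0.0478; 0.1739 0.4105 -0.0434; -0.1330 0.0204 0.5858]  nu=[4.3508, 3.0381, -3.7826]  x^+=[1.4191, -0.0838, -0.3982]  P^+=[0.2620 0.0317 -0.0988; 0.0317 0.2340 -0.0879; -0.0988 -0.0879 0.2694]

K[1,0] = 0.1739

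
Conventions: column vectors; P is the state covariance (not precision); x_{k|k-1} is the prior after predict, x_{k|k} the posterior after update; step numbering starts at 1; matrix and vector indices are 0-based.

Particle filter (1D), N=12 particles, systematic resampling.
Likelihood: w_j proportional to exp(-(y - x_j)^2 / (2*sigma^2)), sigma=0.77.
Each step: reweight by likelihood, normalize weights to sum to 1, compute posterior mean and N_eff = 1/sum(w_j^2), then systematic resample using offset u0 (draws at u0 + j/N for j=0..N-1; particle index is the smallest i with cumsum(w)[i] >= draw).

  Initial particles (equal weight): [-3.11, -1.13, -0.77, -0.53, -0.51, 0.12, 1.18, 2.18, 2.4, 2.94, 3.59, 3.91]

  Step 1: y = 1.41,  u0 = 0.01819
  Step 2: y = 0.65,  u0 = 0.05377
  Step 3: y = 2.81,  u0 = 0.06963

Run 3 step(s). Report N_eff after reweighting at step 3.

step 1: w=[0.0000, 0.0017, 0.0072, 0.0166, 0.0177, 0.0976, 0.3799, 0.2409, 0.1738, 0.0552, 0.0072, 0.0020]  mean=1.5731  Neff=4.0674  idx=[3, 5, 6, 6, 6, 6, 6, 7, 7, 8, 8, 8]
step 2: w=[0.0557, 0.1422, 0.1422, 0.1422, 0.1422, 0.1422, 0.1422, 0.0250, 0.0250, 0.0136, 0.0136, 0.0136]  mean=1.0339  Neff=7.9186  idx=[0, 1, 2, 2, 3, 3, 4, 5, 5, 6, 6, 9]
step 3: w=[0.0000, 0.0012, 0.0582, 0.0582, 0.0582, 0.0582, 0.0582, 0.0582, 0.0582, 0.0582, 0.0582, 0.4748]  mean=1.7579  Neff=3.9070  idx=[3, 4, 6, 7, 8, 10, 11, 11, 11, 11, 11, 11]

N_eff = 3.9070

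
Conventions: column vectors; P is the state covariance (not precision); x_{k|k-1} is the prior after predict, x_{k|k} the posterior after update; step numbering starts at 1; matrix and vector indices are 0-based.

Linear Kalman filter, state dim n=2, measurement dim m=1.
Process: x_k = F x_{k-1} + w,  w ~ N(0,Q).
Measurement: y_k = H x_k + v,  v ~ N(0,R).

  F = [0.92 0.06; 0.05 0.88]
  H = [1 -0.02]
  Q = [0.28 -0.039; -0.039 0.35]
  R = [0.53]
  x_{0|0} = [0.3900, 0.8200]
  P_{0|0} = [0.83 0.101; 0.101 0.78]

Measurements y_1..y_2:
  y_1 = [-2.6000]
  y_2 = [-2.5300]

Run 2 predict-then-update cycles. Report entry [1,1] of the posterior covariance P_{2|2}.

P_post[1,1] = 1.0953

step 1: x^-=[0.4080, 0.7411]  P^-=[0.9965 0.1224; 0.1224 0.9650]  S=[1.5220]  K=[0.6531; 0.0678]  nu=[-2.9932]  x^+=[-1.5469, 0.5383]  P^+=[0.3473 0.0551; 0.0551 0.9580]
step 2: x^-=[-1.3909, 0.3963]  P^-=[0.5834 0.0723; 0.0723 1.0976]  S=[1.1110]  K=[0.5239; 0.0453]  nu=[-1.1312]  x^+=[-1.9835, 0.3451]  P^+=[0.2786 0.0459; 0.0459 1.0953]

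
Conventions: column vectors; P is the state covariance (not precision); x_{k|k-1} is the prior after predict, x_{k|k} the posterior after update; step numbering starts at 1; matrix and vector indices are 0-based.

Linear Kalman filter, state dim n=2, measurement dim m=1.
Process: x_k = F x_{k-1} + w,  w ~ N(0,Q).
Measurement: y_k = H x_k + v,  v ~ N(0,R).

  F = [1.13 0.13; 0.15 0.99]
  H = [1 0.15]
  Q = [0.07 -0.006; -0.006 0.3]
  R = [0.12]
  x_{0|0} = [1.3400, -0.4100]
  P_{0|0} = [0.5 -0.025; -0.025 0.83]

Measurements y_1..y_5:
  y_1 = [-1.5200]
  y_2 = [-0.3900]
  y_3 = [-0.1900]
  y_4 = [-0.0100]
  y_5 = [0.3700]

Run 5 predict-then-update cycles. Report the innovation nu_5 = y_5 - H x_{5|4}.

innov = [0.6021]

step 1: x^-=[1.4609, -0.2049]  P^-=[0.7151 0.1571; 0.1571 1.1173]  S=[0.9074]  K=[0.8141; 0.3578]  nu=[-2.9502]  x^+=[-0.9408, -1.2606]  P^+=[0.1138 -0.1072; -0.1072 1.0011]
step 2: x^-=[-1.2269, -1.3891]  P^-=[0.2007 0.0201; 0.0201 1.2519]  S=[0.3549]  K=[0.5740; 0.5857]  nu=[1.0453]  x^+=[-0.6269, -0.7768]  P^+=[0.0838 -0.0992; -0.0992 1.1301]
step 3: x^-=[-0.8094, -0.8631]  P^-=[0.1669 0.0407; 0.0407 1.3801]  S=[0.3302]  K=[0.5240; 0.7503]  nu=[0.7489]  x^+=[-0.4170, -0.3012]  P^+=[0.0762 -0.0891; -0.0891 1.1942]
step 4: x^-=[-0.5104, -0.3608]  P^-=[0.1614 0.0592; 0.0592 1.4457]  S=[0.3317]  K=[0.5133; 0.8324]  nu=[0.5545]  x^+=[-0.2257, 0.1008]  P^+=[0.0740 -0.0825; -0.0825 1.2159]
step 5: x^-=[-0.2420, 0.0659]  P^-=[0.1608 0.0691; 0.0691 1.4689]  S=[0.3346]  K=[0.5115; 0.8652]  nu=[0.6021]  x^+=[0.0660, 0.5868]  P^+=[0.0732 -0.0789; -0.0789 1.2184]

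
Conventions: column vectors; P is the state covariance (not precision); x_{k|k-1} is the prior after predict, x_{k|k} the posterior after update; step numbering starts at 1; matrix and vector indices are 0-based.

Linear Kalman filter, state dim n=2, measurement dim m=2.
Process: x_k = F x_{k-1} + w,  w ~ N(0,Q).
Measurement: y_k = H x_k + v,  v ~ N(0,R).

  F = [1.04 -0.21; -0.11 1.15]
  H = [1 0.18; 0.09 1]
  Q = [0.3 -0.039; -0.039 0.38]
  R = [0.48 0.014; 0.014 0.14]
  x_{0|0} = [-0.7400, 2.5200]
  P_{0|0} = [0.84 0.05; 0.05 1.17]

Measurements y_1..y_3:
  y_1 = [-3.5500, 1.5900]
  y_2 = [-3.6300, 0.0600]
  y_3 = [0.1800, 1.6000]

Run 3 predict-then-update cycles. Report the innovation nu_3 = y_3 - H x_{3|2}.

innov = [3.8148, 0.5979]

step 1: x^-=[-1.2988, 2.9794]  P^-=[1.2383 -0.3567; -0.3567 1.9248]  S=[1.6523 0.1094; 0.1094 2.0107]  K=[0.7213 -0.1612; -0.0688 0.9451]  nu=[-2.7875, -1.2725]  x^+=[-3.1042, 1.9685]  P^+=[0.3519 -0.0441; -0.0441 0.1353]
step 2: x^-=[-3.6418, 2.6053]  P^-=[0.7059 -0.1658; -0.1658 0.5744]  S=[1.1448 0.0125; 0.0125 0.6903]  K=[0.5923 -0.1588; -0.0633 0.8117]  nu=[-0.4572, -2.2175]  x^+=[-3.5604, 0.8344]  P^+=[0.2893 -0.0400; -0.0400 0.1163]
step 3: x^-=[-3.8780, 1.3512]  P^-=[0.6354 -0.1489; -0.1489 0.5475]  S=[1.0796 0.0184; 0.0184 0.6658]  K=[0.5664 -0.1534; -0.0604 0.8038]  nu=[3.8148, 0.5979]  x^+=[-1.8091, 1.6014]  P^+=[0.2766 -0.0384; -0.0384 0.1151]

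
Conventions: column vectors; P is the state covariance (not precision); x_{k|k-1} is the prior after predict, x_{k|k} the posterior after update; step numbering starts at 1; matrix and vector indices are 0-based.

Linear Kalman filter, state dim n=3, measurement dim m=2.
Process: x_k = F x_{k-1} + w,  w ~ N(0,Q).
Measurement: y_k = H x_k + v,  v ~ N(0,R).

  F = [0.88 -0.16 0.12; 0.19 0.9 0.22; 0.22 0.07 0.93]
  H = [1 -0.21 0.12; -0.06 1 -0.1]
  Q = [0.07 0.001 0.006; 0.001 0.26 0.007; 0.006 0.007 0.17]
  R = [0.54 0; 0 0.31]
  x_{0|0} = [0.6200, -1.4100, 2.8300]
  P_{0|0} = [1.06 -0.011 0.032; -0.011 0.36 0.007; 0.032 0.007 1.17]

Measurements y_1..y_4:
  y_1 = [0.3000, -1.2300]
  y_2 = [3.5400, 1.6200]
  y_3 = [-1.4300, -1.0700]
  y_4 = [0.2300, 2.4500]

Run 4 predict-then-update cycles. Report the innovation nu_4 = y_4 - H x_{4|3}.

innov = [-0.5394, 1.9596]

step 1: x^-=[1.1108, -0.5286, 2.6696]  P^-=[0.9265 0.1563 0.3635; 0.1563 0.6482 0.3242; 0.3635 0.3242 1.2487]  S=[1.5183 -0.0416; -0.0416 0.8948]  K=[0.6201 0.1008; 0.0576 0.6804; 0.2991 0.2123]  nu=[-1.2422, -0.3678]  x^+=[0.3035, -0.8504, 2.2200]  P^+=[0.3388 0.0585 0.0695; 0.0585 0.2322 0.1778; 0.0695 0.1778 1.0778]
step 2: x^-=[0.6695, -0.2193, 2.0718]  P^-=[0.3452 0.1252 0.2246; 0.1252 0.6087 0.4359; 0.2246 0.4359 1.1731]  S=[0.9083 0.0016; 0.0016 0.8322]  K=[0.3806 0.0979; 0.0536 0.6700; 0.3008 0.3660]  nu=[2.5758, 2.0866]  x^+=[1.8542, 1.3166, 3.6105]  P^+=[0.2055 0.0517 0.0905; 0.0517 0.2325 0.2168; 0.0905 0.2168 0.9791]
step 3: x^-=[1.8543, 2.3316, 3.8578]  P^-=[0.2454 0.1025 0.1998; 0.1025 0.6142 0.4467; 0.1998 0.4467 1.0947]  S=[0.8107 -0.0115; -0.0115 0.8368]  K=[0.3070 0.0852; 0.0430 0.6739; 0.2984 0.3927]  nu=[-3.2576, -2.9045]  x^+=[0.6067, 0.2342, 1.7451]  P^+=[0.1636 0.0462 0.0992; 0.0462 0.2334 0.2173; 0.0992 0.2173 0.8962]
step 4: x^-=[0.7058, 0.7100, 1.7728]  P^-=[0.2152 0.0908 0.1896; 0.0908 0.6085 0.4292; 0.1896 0.4292 1.0245]  S=[0.7825 -0.0208; -0.0208 0.8350]  K=[0.2817 0.0776; 0.0365 0.6717; 0.2945 0.3851]  nu=[-0.5394, 1.9596]  x^+=[0.7060, 2.0065, 2.3685]  P^+=[0.1489 0.0433 0.1025; 0.0433 0.2317 0.2093; 0.1025 0.2093 0.8376]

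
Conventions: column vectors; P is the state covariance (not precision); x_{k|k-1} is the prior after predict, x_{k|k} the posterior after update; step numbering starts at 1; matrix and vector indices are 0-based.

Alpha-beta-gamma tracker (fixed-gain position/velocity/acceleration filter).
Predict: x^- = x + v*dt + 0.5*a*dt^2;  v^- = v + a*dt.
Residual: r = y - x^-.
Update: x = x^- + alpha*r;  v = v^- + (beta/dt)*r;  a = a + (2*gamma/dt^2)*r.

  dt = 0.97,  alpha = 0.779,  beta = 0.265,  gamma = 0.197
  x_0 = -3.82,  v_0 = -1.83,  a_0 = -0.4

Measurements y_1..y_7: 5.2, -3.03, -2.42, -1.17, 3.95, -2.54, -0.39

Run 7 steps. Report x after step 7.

x_post = -0.9081

step 1: x_pred=-5.7833  r=10.9833  x^+=2.7727  v^+=0.7826  a^+=4.1992
step 2: x_pred=5.5073  r=-8.5373  x^+=-1.1432  v^+=2.5235  a^+=0.6242
step 3: x_pred=1.5982  r=-4.0182  x^+=-1.5320  v^+=2.0312  a^+=-1.0584
step 4: x_pred=-0.0596  r=-1.1104  x^+=-0.9246  v^+=0.7013  a^+=-1.5234
step 5: x_pred=-0.9610  r=4.9110  x^+=2.8647  v^+=0.5653  a^+=0.5331
step 6: x_pred=3.6638  r=-6.2038  x^+=-1.1690  v^+=-0.6124  a^+=-2.0647
step 7: x_pred=-2.7343  r=2.3443  x^+=-0.9081  v^+=-1.9747  a^+=-1.0830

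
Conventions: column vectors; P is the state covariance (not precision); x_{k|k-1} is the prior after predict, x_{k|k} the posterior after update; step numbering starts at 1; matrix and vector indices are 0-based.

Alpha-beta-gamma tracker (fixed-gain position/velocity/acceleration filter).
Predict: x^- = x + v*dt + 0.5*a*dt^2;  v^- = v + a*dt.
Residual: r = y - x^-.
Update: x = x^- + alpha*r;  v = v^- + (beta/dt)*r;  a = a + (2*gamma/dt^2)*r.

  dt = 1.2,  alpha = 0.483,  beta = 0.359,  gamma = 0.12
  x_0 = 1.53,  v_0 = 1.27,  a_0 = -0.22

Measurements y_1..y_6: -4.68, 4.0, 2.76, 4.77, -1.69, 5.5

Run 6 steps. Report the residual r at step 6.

step 1: x_pred=2.8956  r=-7.5756  x^+=-0.7634  v^+=-1.2604  a^+=-1.4826
step 2: x_pred=-3.3433  r=7.3433  x^+=0.2035  v^+=-0.8426  a^+=-0.2587
step 3: x_pred=-0.9939  r=3.7539  x^+=0.8192  v^+=-0.0300  a^+=0.3669
step 4: x_pred=1.0474  r=3.7226  x^+=2.8454  v^+=1.5240  a^+=0.9874
step 5: x_pred=5.3851  r=-7.0751  x^+=1.9678  v^+=0.5922  a^+=-0.1918
step 6: x_pred=2.5404  r=2.9596  x^+=3.9699  v^+=1.2474  a^+=0.3015

resid = 2.9596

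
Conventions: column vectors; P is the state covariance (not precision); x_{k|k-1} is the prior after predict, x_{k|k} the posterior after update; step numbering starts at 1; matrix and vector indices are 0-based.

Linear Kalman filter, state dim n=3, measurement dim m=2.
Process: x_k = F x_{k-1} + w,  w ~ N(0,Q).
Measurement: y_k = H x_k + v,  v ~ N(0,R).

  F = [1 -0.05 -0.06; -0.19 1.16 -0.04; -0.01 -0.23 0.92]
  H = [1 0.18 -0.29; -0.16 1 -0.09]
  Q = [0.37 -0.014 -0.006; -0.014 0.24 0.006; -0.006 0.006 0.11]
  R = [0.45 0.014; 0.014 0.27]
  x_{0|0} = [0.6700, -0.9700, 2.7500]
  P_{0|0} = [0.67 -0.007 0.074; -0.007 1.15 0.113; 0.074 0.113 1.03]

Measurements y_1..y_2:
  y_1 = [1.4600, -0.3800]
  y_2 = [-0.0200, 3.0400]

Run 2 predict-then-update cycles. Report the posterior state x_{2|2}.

step 1: x^-=[0.5535, -1.3625, 2.7464]  P^-=[1.0391 -0.2235 0.0098; -0.2235 1.8070 -0.2289; 0.0098 -0.2289 0.9935]  S=[1.5690 0.0516; 0.0516 2.2246]  K=[0.6411 -0.1904; 0.0797 0.8357; -0.1991 -0.1392]  nu=[1.9482, 1.3182]  x^+=[1.5514, -0.1055, 2.1750]  P^+=[0.3262 0.0236 0.1537; 0.0236 0.2363 0.0639; 0.1537 0.0639 0.8853]
step 2: x^-=[1.4262, -0.5041, 2.0098]  P^-=[0.6795 -0.0687 0.0786; -0.0687 0.5572 -0.0463; 0.0786 -0.0463 0.8421]  S=[1.1529 -0.0284; -0.0284 0.8840]  K=[0.5542 -0.1909; 0.0551 0.6492; -0.1547 -0.1573]  nu=[-0.7726, 3.9532]  x^+=[0.2434, 2.0198, 1.5075]  P^+=[0.2872 0.0156 0.1493; 0.0156 0.1831 0.0507; 0.1493 0.0507 0.7940]

x_post = [0.2434, 2.0198, 1.5075]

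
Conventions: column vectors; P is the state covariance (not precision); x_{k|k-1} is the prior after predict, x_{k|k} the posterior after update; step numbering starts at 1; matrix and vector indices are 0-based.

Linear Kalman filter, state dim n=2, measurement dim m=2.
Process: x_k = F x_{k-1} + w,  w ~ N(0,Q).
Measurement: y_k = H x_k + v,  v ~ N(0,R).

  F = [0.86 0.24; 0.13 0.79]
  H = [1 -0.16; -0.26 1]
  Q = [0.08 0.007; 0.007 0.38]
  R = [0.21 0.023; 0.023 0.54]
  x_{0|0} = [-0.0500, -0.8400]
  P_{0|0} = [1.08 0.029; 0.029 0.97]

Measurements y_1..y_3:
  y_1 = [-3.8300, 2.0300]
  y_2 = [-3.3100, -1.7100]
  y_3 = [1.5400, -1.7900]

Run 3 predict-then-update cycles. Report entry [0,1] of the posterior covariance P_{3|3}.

P_post[0,1] = 0.0812

step 1: x^-=[-0.2446, -0.6701]  P^-=[0.9466 0.3323; 0.3323 1.0096]  S=[1.0761 -0.0386; -0.0386 1.4408]  K=[0.8332 0.0821; 0.1818 0.6456]  nu=[-3.6926, 2.6365]  x^+=[-3.1048, 0.3608]  P^+=[0.1951 0.1142; 0.1142 0.3825]
step 2: x^-=[-2.5835, -0.1186]  P^-=[0.2935 0.1825; 0.1825 0.6455]  S=[0.4616 0.0335; 0.0335 1.1104]  K=[0.5668 0.0785; 0.1328 0.5346]  nu=[-0.7454, -2.2631]  x^+=[-3.1838, -1.4274]  P^+=[0.1353 0.0906; 0.0906 0.3153]
step 3: x^-=[-3.0806, -1.5415]  P^-=[0.2357 0.1463; 0.1463 0.5977]  S=[0.4142 0.0185; 0.0185 1.0775]  K=[0.5094 0.0702; 0.0993 0.5177]  nu=[4.3740, -1.0494]  x^+=[-0.9262, -1.6506]  P^+=[0.1216 0.0812; 0.0812 0.3029]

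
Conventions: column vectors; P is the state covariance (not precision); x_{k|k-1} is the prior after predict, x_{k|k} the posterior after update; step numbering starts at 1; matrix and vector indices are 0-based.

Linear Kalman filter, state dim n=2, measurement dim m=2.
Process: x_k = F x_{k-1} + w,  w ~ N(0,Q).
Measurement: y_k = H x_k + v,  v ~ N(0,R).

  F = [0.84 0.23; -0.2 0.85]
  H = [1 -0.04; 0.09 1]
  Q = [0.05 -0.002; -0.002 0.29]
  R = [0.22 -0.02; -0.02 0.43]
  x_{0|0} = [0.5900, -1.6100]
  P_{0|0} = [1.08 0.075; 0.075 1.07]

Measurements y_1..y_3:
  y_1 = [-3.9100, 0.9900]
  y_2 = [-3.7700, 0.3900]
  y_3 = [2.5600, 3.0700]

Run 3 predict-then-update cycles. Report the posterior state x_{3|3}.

x_post = [-0.4253, 2.4217]

step 1: x^-=[0.1253, -1.4865]  P^-=[0.8976 0.0758; 0.0758 1.0808]  S=[1.1133 0.0931; 0.0931 1.5317]  K=[0.7991 0.0537; -0.0303 0.7119]  nu=[-4.0948, 2.4652]  x^+=[-3.0144, 0.3924]  P^+=[0.1744 -0.0086; -0.0086 0.3075]
step 2: x^-=[-2.4418, 0.9364]  P^-=[0.1860 0.0231; 0.0231 0.5221]  S=[0.4050 -0.0011; -0.0011 0.9577]  K=[0.4571 0.0421; 0.0070 0.5473]  nu=[-1.2907, -0.3266]  x^+=[-3.0456, 0.7486]  P^+=[0.0997 -0.0000; -0.0000 0.2352]
step 3: x^-=[-2.3861, 1.2455]  P^-=[0.1328 0.0272; 0.0272 0.4639]  S=[0.3514 0.0005; 0.0005 0.8999]  K=[0.3748 0.0433; 0.0239 0.5182]  nu=[4.9959, 2.0393]  x^+=[-0.4253, 2.4217]  P^+=[0.0817 0.0038; 0.0038 0.2220]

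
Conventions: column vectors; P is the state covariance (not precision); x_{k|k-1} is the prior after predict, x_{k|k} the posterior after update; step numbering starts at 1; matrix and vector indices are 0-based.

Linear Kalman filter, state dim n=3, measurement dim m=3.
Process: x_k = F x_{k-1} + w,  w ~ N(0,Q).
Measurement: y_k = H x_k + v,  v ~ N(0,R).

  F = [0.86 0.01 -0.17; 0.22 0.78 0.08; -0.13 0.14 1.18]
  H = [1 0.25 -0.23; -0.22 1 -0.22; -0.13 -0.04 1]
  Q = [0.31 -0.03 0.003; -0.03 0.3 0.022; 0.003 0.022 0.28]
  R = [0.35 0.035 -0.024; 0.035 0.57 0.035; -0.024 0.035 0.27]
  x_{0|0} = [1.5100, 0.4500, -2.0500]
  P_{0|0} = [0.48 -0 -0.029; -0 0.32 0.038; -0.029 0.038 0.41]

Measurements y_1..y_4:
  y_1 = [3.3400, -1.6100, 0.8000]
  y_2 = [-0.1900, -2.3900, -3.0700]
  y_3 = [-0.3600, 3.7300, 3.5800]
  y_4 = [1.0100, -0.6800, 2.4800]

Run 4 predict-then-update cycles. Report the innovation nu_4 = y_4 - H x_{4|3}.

innov = [1.5426, -1.6609, 0.3815]

step 1: x^-=[1.6516, 0.5192, -2.5523]  P^-=[0.6852 0.0518 -0.1630; 0.0518 0.5243 0.1101; -0.1630 0.1101 0.8867]  S=[1.2031 0.1054 -0.4654; 0.1054 1.0833 -0.0255; -0.4654 -0.0255 1.2032]  K=[0.6341 -0.1192 0.0315; 0.1440 0.4402 0.1335; 0.0125 -0.0288 0.7551]  nu=[0.9716, -2.3274, 3.5878]  x^+=[2.6580, 0.1136, 0.2360]  P^+=[0.2192 0.0075 0.0179; 0.0075 0.2755 0.0600; 0.0179 0.0600 0.2073]
step 2: x^-=[2.2469, 0.6923, -0.0511]  P^-=[0.4729 0.0085 -0.0440; 0.0085 0.4902 0.1252; -0.0440 0.1252 0.5918]  S=[0.8949 0.0633 -0.2399; 0.0633 1.0487 0.0324; -0.2399 0.0324 0.8721]  K=[0.5603 -0.1168 0.0372; 0.1208 0.4279 0.1372; 0.0187 -0.0178 0.6852]  nu=[-2.6217, -2.5992, -2.6991]  x^+=[0.9811, -1.1069, -1.9034]  P^+=[0.1950 0.0012 0.0179; 0.0012 0.2664 0.0599; 0.0179 0.0599 0.1887]
step 3: x^-=[1.1562, -0.7998, -2.5285]  P^-=[0.4543 -0.0002 -0.0383; -0.0002 0.4812 0.1235; -0.0383 0.1235 0.5655]  S=[0.8676 0.0551 -0.2253; 0.0551 1.0426 0.0363; -0.2253 0.0363 0.8440]  K=[0.5508 -0.1183 0.0368; 0.1140 0.4248 0.1357; 0.0181 -0.0172 0.6756]  nu=[-1.8978, 4.2279, 6.2268]  x^+=[-0.1601, 1.6250, 1.5712]  P^+=[0.1920 -0.0008 0.0175; -0.0008 0.2637 0.0592; 0.0175 0.0592 0.1860]
step 4: x^-=[-0.3885, 1.3579, 2.1023]  P^-=[0.4521 -0.0019 -0.0381; -0.0019 0.4787 0.1225; -0.0381 0.1225 0.5617]  S=[0.8641 0.0533 -0.2241; 0.0533 1.0410 0.0363; -0.2241 0.0363 0.8401]  K=[0.5495 -0.1188 0.0365; 0.1125 0.4239 0.1350; 0.0177 -0.0174 0.6741]  nu=[1.5426, -1.6609, 0.3815]  x^+=[0.6703, 0.8789, 2.4157]  P^+=[0.1916 -0.0012 0.0174; -0.0012 0.2630 0.0589; 0.0174 0.0589 0.1856]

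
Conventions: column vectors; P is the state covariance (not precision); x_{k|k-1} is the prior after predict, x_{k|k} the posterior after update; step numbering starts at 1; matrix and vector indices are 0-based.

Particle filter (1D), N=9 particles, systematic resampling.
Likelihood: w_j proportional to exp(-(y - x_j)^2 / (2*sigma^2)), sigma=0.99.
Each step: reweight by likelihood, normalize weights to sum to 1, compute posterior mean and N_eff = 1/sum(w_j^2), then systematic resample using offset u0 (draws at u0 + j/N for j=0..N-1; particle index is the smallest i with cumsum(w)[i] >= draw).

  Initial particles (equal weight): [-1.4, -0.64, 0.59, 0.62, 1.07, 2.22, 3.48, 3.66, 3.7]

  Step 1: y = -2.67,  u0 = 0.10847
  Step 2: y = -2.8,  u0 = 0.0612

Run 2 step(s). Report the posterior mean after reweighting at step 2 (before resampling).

post_mean = -1.3391

step 1: w=[0.7697, 0.2141, 0.0077, 0.0070, 0.0014, 0.0000, 0.0000, 0.0000, 0.0000]  mean=-1.2042  Neff=1.5664  idx=[0, 0, 0, 0, 0, 0, 1, 1, 3]
step 2: w=[0.1536, 0.1536, 0.1536, 0.1536, 0.1536, 0.1536, 0.0386, 0.0386, 0.0011]  mean=-1.3391  Neff=6.9174  idx=[0, 1, 1, 2, 3, 4, 4, 5, 6]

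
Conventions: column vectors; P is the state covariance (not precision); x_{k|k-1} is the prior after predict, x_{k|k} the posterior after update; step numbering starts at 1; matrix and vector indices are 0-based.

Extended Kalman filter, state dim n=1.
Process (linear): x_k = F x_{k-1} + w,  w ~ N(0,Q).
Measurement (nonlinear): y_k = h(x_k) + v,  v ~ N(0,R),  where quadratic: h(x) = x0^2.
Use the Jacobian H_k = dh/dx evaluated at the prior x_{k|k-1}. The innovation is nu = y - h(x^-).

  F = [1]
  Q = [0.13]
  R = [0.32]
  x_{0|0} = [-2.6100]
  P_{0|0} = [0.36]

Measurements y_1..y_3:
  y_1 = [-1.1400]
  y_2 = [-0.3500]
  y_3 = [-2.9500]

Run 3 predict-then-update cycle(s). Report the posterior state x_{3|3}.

x_post = [0.6011]

step 1: x^-=[-2.6100]  P^-=[0.4900]  H_jac=[-5.2200]  S=[13.6717]  K=[-0.1871]  nu=[-7.9521]  x^+=[-1.1223]  P^+=[0.0115]
step 2: x^-=[-1.1223]  P^-=[0.1415]  H_jac=[-2.2445]  S=[1.0327]  K=[-0.3075]  nu=[-1.6095]  x^+=[-0.6274]  P^+=[0.0438]
step 3: x^-=[-0.6274]  P^-=[0.1738]  H_jac=[-1.2548]  S=[0.5937]  K=[-0.3674]  nu=[-3.3436]  x^+=[0.6011]  P^+=[0.0937]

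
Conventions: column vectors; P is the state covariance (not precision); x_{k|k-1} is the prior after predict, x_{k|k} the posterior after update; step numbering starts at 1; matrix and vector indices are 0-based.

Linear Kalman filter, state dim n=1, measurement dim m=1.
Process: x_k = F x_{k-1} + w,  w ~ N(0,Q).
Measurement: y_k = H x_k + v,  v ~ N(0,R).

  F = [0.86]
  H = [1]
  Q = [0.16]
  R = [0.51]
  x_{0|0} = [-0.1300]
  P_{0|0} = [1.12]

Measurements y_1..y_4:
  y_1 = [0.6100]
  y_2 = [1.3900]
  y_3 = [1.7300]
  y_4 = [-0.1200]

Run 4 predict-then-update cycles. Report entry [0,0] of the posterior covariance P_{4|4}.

step 1: x^-=[-0.1118]  P^-=[0.9884]  S=[1.4984]  K=[0.6596]  nu=[0.7218]  x^+=[0.3643]  P^+=[0.3364]
step 2: x^-=[0.3133]  P^-=[0.4088]  S=[0.9188]  K=[0.4449]  nu=[1.0767]  x^+=[0.7924]  P^+=[0.2269]
step 3: x^-=[0.6814]  P^-=[0.3278]  S=[0.8378]  K=[0.3913]  nu=[1.0486]  x^+=[1.0917]  P^+=[0.1996]
step 4: x^-=[0.9389]  P^-=[0.3076]  S=[0.8176]  K=[0.3762]  nu=[-1.0589]  x^+=[0.5405]  P^+=[0.1919]

P_post[0,0] = 0.1919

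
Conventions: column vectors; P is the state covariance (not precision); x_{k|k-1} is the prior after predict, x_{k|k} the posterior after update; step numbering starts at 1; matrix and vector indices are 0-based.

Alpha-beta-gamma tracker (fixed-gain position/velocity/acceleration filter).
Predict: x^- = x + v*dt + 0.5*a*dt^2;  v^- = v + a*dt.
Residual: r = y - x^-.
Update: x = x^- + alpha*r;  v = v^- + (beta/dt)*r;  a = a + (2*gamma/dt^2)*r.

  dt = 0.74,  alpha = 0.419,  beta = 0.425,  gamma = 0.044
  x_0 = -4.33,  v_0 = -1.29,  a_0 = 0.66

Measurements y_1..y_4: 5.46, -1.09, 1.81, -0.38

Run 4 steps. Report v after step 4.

step 1: x_pred=-5.1039  r=10.5639  x^+=-0.6776  v^+=5.2655  a^+=2.3576
step 2: x_pred=3.8644  r=-4.9544  x^+=1.7885  v^+=4.1647  a^+=1.5615
step 3: x_pred=5.2979  r=-3.4879  x^+=3.8365  v^+=3.3170  a^+=1.0009
step 4: x_pred=6.5651  r=-6.9451  x^+=3.6551  v^+=0.0690  a^+=-0.1151

v_post = 0.0690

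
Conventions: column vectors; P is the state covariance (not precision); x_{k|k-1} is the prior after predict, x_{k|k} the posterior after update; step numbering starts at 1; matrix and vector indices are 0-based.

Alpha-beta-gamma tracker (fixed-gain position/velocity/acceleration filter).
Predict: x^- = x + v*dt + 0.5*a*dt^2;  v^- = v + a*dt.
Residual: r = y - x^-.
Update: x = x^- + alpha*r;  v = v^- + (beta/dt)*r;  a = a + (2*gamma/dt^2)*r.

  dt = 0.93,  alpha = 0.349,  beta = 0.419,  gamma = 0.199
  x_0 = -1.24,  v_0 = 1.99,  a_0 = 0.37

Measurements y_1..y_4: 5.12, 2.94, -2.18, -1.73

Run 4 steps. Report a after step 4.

a_post = -7.4493

step 1: x_pred=0.7707  r=4.3493  x^+=2.2886  v^+=4.2936  a^+=2.3714
step 2: x_pred=7.3072  r=-4.3672  x^+=5.7830  v^+=4.5314  a^+=0.3618
step 3: x_pred=10.1537  r=-12.3337  x^+=5.8493  v^+=-0.6889  a^+=-5.3138
step 4: x_pred=2.9106  r=-4.6406  x^+=1.2910  v^+=-7.7216  a^+=-7.4493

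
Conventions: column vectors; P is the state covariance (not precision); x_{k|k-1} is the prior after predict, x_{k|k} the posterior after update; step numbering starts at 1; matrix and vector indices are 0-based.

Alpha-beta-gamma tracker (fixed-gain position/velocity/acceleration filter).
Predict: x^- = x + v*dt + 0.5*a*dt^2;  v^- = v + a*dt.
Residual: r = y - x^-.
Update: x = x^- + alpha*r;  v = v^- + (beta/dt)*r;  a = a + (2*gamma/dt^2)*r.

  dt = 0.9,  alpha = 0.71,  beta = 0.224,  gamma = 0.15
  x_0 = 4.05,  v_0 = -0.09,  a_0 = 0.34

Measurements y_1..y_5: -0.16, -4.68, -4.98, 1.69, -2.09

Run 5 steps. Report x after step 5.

x_post = -2.7339

step 1: x_pred=4.1067  r=-4.2667  x^+=1.0773  v^+=-0.8459  a^+=-1.2403
step 2: x_pred=-0.1863  r=-4.4937  x^+=-3.3768  v^+=-3.0806  a^+=-2.9046
step 3: x_pred=-7.3257  r=2.3457  x^+=-5.6603  v^+=-5.1109  a^+=-2.0358
step 4: x_pred=-11.0846  r=12.7746  x^+=-2.0146  v^+=-3.7637  a^+=2.6955
step 5: x_pred=-4.3103  r=2.2203  x^+=-2.7339  v^+=-0.7851  a^+=3.5178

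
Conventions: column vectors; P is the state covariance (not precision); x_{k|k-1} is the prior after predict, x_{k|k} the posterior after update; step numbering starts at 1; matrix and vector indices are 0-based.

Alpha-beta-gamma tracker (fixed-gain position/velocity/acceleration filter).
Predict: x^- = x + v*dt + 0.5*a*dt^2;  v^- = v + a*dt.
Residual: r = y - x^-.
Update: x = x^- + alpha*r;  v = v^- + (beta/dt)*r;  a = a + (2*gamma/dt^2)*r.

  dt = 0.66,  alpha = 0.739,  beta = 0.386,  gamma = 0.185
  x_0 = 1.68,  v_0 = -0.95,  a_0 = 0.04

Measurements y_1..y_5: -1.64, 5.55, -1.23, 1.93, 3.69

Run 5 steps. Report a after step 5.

step 1: x_pred=1.0617  r=-2.7017  x^+=-0.9349  v^+=-2.5037  a^+=-2.2548
step 2: x_pred=-3.0784  r=8.6284  x^+=3.2980  v^+=1.0544  a^+=5.0741
step 3: x_pred=5.0991  r=-6.3291  x^+=0.4219  v^+=0.7018  a^+=-0.3018
step 4: x_pred=0.8194  r=1.1106  x^+=1.6401  v^+=1.1522  a^+=0.6416
step 5: x_pred=2.5403  r=1.1497  x^+=3.3899  v^+=2.2481  a^+=1.6182

a_post = 1.6182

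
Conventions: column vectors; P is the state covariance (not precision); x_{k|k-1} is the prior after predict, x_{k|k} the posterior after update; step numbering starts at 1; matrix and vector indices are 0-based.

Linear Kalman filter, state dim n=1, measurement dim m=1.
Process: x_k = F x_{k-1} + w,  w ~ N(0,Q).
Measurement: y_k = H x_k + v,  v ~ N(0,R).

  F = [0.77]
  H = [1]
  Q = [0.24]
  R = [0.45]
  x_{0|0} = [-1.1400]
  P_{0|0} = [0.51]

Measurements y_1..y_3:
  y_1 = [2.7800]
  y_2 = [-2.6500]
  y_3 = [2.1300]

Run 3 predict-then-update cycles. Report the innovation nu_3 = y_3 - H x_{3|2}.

innov = [2.7140]

step 1: x^-=[-0.8778]  P^-=[0.5424]  S=[0.9924]  K=[0.5465]  nu=[3.6578]  x^+=[1.1213]  P^+=[0.2459]
step 2: x^-=[0.8634]  P^-=[0.3858]  S=[0.8358]  K=[0.4616]  nu=[-3.5134]  x^+=[-0.7584]  P^+=[0.2077]
step 3: x^-=[-0.5840]  P^-=[0.3632]  S=[0.8132]  K=[0.4466]  nu=[2.7140]  x^+=[0.6281]  P^+=[0.2010]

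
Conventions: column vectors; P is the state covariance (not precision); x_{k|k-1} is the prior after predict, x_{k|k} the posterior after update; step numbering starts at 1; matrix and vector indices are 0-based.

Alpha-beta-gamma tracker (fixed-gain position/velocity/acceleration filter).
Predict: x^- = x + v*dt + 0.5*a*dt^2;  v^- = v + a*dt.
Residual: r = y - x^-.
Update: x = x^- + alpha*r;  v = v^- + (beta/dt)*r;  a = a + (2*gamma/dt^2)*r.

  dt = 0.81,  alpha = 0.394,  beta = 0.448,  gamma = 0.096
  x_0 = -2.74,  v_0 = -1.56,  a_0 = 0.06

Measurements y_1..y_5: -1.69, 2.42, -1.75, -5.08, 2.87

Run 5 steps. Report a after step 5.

a_post = -0.2763

step 1: x_pred=-3.9839  r=2.2939  x^+=-3.0801  v^+=-0.2427  a^+=0.7313
step 2: x_pred=-3.0368  r=5.4568  x^+=-0.8868  v^+=3.3677  a^+=2.3281
step 3: x_pred=2.6048  r=-4.3548  x^+=0.8890  v^+=2.8450  a^+=1.0538
step 4: x_pred=3.5391  r=-8.6191  x^+=0.1432  v^+=-1.0686  a^+=-1.4685
step 5: x_pred=-1.2041  r=4.0741  x^+=0.4011  v^+=-0.0048  a^+=-0.2763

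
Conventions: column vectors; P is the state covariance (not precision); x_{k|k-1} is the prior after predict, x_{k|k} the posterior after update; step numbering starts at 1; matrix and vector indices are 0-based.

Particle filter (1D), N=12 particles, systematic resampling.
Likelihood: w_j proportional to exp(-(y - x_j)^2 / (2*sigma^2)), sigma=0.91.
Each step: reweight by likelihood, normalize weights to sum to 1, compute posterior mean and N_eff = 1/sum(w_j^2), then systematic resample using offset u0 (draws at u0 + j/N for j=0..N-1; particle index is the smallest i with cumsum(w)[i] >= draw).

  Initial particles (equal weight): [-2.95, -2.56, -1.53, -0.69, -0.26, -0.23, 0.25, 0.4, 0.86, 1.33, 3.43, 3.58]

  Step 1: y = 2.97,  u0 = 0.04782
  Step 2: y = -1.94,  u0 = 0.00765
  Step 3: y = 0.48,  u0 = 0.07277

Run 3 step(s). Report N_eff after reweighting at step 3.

N_eff = 11.9169

step 1: w=[0.0000, 0.0000, 0.0000, 0.0002, 0.0009, 0.0010, 0.0058, 0.0094, 0.0344, 0.0996, 0.4449, 0.4038]  mean=3.1382  Neff=2.6867  idx=[8, 9, 10, 10, 10, 10, 10, 11, 11, 11, 11, 11]
step 2: w=[0.8484, 0.1515, 0.0000, 0.0000, 0.0000, 0.0000, 0.0000, 0.0000, 0.0000, 0.0000, 0.0000, 0.0000]  mean=0.9313  Neff=1.3462  idx=[0, 0, 0, 0, 0, 0, 0, 0, 0, 0, 0, 1]
step 3: w=[0.0854, 0.0854, 0.0854, 0.0854, 0.0854, 0.0854, 0.0854, 0.0854, 0.0854, 0.0854, 0.0854, 0.0603]  mean=0.8883  Neff=11.9169  idx=[0, 1, 2, 3, 4, 5, 6, 7, 8, 9, 10, 11]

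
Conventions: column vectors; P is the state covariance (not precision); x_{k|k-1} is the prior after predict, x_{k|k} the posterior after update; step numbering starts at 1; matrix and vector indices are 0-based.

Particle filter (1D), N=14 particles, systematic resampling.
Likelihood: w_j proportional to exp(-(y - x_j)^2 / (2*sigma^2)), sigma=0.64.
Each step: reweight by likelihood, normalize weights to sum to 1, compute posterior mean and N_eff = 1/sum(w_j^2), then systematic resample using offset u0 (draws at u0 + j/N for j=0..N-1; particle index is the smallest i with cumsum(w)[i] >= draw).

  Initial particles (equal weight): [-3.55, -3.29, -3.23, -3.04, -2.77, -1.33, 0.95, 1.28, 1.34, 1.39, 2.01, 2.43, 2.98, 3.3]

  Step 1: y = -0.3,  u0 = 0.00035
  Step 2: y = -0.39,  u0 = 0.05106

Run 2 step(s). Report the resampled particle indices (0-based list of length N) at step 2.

step 1: w=[0.0000, 0.0000, 0.0001, 0.0002, 0.0011, 0.5069, 0.2748, 0.0879, 0.0694, 0.0567, 0.0027, 0.0002, 0.0000, 0.0000]  mean=-0.1267  Neff=2.8715  idx=[4, 5, 5, 5, 5, 5, 5, 5, 6, 6, 6, 7, 7, 8]
step 2: w=[0.0004, 0.1211, 0.1211, 0.1211, 0.1211, 0.1211, 0.1211, 0.1211, 0.0398, 0.0398, 0.0398, 0.0118, 0.0118, 0.0092]  mean=-0.9721  Neff=9.2843  idx=[1, 2, 2, 3, 3, 4, 4, 5, 6, 6, 7, 7, 9, 12]

resampled_idx = [1, 2, 2, 3, 3, 4, 4, 5, 6, 6, 7, 7, 9, 12]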